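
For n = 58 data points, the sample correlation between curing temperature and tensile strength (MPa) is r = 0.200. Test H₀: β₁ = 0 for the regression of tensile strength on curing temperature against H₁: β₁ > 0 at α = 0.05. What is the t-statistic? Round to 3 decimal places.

t = r·√(n − 2)/√(1 − r²) = 0.200·√56/√0.96 = 1.528.
df = n − 2 = 56.
One-sided p ≈ 0.0661, which is ≥ 0.05, so fail to reject H₀.
The data do not give significant evidence of a linear association between curing temperature and tensile strength.

t = 1.528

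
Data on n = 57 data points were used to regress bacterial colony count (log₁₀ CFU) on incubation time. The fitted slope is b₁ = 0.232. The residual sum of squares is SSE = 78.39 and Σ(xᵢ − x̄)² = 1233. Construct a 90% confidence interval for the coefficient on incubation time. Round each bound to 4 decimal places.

(0.1751, 0.2889)

MSE = SSE/(n − 2) = 78.39/55 = 1.42527.
SE(b₁) = √(MSE/Sₓₓ) = √(1.42527/1233) = 0.0339991.
df = n − 2 = 55.
t* = t_{0.05, 55} = 1.673034.
Margin = t* × SE = 1.673034 × 0.0339991 = 0.056882.
CI: 0.232 ± 0.056882 → (0.1751, 0.2889).
With 90% confidence, each one-unit increase in incubation time is associated with a change of between 0.1751 and 0.2889 log₁₀ CFU in bacterial colony count.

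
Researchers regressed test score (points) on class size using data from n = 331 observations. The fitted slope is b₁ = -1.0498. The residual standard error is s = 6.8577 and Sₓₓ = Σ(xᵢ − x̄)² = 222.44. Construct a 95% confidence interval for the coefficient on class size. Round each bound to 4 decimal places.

(-1.9543, -0.1453)

SE(b₁) = s/√Sₓₓ = 6.8577/√222.44 = 0.459803.
df = n − 2 = 329.
t* = t_{0.025, 329} = 1.967201.
Margin = t* × SE = 1.967201 × 0.459803 = 0.904525.
CI: -1.0498 ± 0.904525 → (-1.9543, -0.1453).
With 95% confidence, each one-unit increase in class size is associated with a change of between -1.9543 and -0.1453 points in test score.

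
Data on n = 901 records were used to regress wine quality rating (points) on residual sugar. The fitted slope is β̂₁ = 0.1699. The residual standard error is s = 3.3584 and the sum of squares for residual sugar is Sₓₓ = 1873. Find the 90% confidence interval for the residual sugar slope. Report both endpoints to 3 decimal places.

SE(β̂₁) = s/√Sₓₓ = 3.3584/√1873 = 0.0776003.
df = n − 2 = 899.
t* = t_{0.05, 899} = 1.64655.
Margin = t* × SE = 1.64655 × 0.0776003 = 0.12777.
CI: 0.1699 ± 0.12777 → (0.042, 0.298).
With 90% confidence, each one-unit increase in residual sugar is associated with a change of between 0.042 and 0.298 points in wine quality rating.

(0.042, 0.298)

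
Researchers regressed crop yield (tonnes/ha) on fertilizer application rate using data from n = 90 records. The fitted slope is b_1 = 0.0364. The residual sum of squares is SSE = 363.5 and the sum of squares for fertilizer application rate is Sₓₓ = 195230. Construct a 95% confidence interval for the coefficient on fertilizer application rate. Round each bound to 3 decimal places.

MSE = SSE/(n − 2) = 363.5/88 = 4.13068.
SE(b_1) = √(MSE/Sₓₓ) = √(4.13068/195230) = 0.00459979.
df = n − 2 = 88.
t* = t_{0.025, 88} = 1.98729.
Margin = t* × SE = 1.98729 × 0.00459979 = 0.00914.
CI: 0.0364 ± 0.00914 → (0.027, 0.046).
With 95% confidence, each one-unit increase in fertilizer application rate is associated with a change of between 0.027 and 0.046 tonnes/ha in crop yield.

(0.027, 0.046)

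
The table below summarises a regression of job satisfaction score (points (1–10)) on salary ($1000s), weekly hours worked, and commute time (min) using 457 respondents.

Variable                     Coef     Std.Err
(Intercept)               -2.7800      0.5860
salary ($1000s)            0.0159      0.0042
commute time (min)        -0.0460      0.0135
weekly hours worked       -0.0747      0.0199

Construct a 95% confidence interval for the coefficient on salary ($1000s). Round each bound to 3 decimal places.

Read off: b = 0.0159, SE = 0.0042 for salary ($1000s).
df = n − k − 1 = 457 − 3 − 1 = 453.
t* = t_{0.025, 453} = 1.965215.
Margin = t* × SE = 1.965215 × 0.0042 = 0.00825.
CI: 0.0159 ± 0.00825 → (0.008, 0.024).

(0.008, 0.024)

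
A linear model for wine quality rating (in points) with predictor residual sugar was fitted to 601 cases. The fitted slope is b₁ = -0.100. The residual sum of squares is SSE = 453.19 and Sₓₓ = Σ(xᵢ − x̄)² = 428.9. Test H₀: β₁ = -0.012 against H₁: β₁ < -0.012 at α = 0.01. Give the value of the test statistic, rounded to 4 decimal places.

t = -2.0952

MSE = SSE/(n − 2) = 453.19/599 = 0.756578.
SE(b₁) = √(MSE/Sₓₓ) = √(0.756578/428.9) = 0.0419999.
t = (-0.100 − (-0.012)) / 0.0419999 = -2.0952.
df = n − 2 = 599.
One-sided p ≈ 0.0183, which is ≥ 0.01, so fail to reject H₀.
The data do not give significant evidence that the true slope on residual sugar is below -0.012 points per unit.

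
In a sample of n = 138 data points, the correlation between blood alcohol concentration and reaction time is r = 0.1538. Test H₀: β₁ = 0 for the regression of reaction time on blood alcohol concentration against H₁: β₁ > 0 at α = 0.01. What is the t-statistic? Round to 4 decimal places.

t = 1.8152

t = r·√(n − 2)/√(1 − r²) = 0.1538·√136/√0.976346 = 1.8152.
df = n − 2 = 136.
One-sided p ≈ 0.0358, which is ≥ 0.01, so fail to reject H₀.
The data do not give significant evidence of a linear association between blood alcohol concentration and reaction time.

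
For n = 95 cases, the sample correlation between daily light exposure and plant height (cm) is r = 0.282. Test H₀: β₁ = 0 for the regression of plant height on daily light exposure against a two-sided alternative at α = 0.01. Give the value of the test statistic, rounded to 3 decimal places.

t = r·√(n − 2)/√(1 − r²) = 0.282·√93/√0.920476 = 2.835.
df = n − 2 = 93.
Two-sided p ≈ 0.0056, which is < 0.01, so reject H₀.
There is evidence of a linear association between daily light exposure and plant height.

t = 2.835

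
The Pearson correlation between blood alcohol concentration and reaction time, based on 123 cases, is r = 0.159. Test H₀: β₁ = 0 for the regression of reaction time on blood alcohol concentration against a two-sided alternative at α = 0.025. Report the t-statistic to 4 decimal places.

t = 1.7715

t = r·√(n − 2)/√(1 − r²) = 0.159·√121/√0.974719 = 1.7715.
df = n − 2 = 121.
Two-sided p ≈ 0.0790, which is ≥ 0.025, so fail to reject H₀.
The data do not give significant evidence of a linear association between blood alcohol concentration and reaction time.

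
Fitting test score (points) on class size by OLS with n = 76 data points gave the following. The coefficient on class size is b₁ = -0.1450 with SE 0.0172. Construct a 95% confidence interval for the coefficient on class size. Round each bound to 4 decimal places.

df = n − 2 = 76 − 2 = 74.
t* = t_{0.025, 74} = 1.992543.
Margin = t* × SE = 1.992543 × 0.0172 = 0.034272.
CI: -0.1450 ± 0.034272 → (-0.1793, -0.1107).
With 95% confidence, each one-unit increase in class size is associated with a change of between -0.1793 and -0.1107 points in test score.

(-0.1793, -0.1107)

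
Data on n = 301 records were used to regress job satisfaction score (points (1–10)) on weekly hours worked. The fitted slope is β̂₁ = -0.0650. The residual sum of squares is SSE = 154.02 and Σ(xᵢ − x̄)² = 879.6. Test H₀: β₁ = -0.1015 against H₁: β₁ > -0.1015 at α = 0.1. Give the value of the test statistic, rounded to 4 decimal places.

t = 1.5083

MSE = SSE/(n − 2) = 154.02/299 = 0.515117.
SE(β̂₁) = √(MSE/Sₓₓ) = √(0.515117/879.6) = 0.0241997.
t = (-0.0650 − (-0.1015)) / 0.0241997 = 1.5083.
df = n − 2 = 299.
One-sided p ≈ 0.0663, which is < 0.1, so reject H₀.
There is evidence that the true slope on weekly hours worked exceeds -0.1015 points (1–10) per unit.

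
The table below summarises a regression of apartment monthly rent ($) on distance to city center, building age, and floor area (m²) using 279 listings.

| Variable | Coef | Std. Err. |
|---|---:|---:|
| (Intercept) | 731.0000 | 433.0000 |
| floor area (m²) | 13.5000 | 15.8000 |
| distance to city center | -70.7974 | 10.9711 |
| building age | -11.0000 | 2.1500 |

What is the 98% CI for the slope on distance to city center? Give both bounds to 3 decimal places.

(-96.470, -45.125)

Read off: b = -70.7974, SE = 10.9711 for distance to city center.
df = n − k − 1 = 279 − 3 − 1 = 275.
t* = t_{0.01, 275} = 2.339984.
Margin = t* × SE = 2.339984 × 10.9711 = 25.67220.
CI: -70.7974 ± 25.67220 → (-96.470, -45.125).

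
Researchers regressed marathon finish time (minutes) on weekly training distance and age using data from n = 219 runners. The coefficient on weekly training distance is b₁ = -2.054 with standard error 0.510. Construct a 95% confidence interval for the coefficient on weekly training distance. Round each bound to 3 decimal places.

df = n − k − 1 = 219 − 2 − 1 = 216.
t* = t_{0.025, 216} = 1.971007.
Margin = t* × SE = 1.971007 × 0.510 = 1.00521.
CI: -2.054 ± 1.00521 → (-3.059, -1.049).
With 95% confidence, each one-unit increase in weekly training distance is associated with a change of between -3.059 and -1.049 minutes in marathon finish time, holding the other predictors fixed.

(-3.059, -1.049)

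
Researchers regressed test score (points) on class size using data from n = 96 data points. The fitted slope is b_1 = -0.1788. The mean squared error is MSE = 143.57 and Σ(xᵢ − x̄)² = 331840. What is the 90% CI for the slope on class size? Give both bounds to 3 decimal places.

(-0.213, -0.144)

SE(b_1) = √(MSE/Sₓₓ) = √(143.57/331840) = 0.0208002.
df = n − 2 = 94.
t* = t_{0.05, 94} = 1.661226.
Margin = t* × SE = 1.661226 × 0.0208002 = 0.03455.
CI: -0.1788 ± 0.03455 → (-0.213, -0.144).
With 90% confidence, each one-unit increase in class size is associated with a change of between -0.213 and -0.144 points in test score.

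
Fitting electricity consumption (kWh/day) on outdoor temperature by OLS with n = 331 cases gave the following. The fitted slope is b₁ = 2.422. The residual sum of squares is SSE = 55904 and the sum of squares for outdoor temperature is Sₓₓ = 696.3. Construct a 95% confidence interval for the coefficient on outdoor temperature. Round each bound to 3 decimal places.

MSE = SSE/(n − 2) = 55904/329 = 169.921.
SE(b₁) = √(MSE/Sₓₓ) = √(169.921/696.3) = 0.493998.
df = n − 2 = 329.
t* = t_{0.025, 329} = 1.967201.
Margin = t* × SE = 1.967201 × 0.493998 = 0.97179.
CI: 2.422 ± 0.97179 → (1.450, 3.394).
With 95% confidence, each one-unit increase in outdoor temperature is associated with a change of between 1.450 and 3.394 kWh/day in electricity consumption.

(1.450, 3.394)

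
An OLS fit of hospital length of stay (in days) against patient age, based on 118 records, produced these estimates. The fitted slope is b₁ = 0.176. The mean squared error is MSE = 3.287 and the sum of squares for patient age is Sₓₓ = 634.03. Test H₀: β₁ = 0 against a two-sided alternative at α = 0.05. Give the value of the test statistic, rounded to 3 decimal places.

t = 2.444

SE(b₁) = √(MSE/Sₓₓ) = √(3.287/634.03) = 0.0720021.
t = 0.176 / 0.0720021 = 2.444.
df = n − 2 = 116.
Two-sided p ≈ 0.0160, which is < 0.05, so reject H₀.
There is evidence that patient age is associated with hospital length of stay.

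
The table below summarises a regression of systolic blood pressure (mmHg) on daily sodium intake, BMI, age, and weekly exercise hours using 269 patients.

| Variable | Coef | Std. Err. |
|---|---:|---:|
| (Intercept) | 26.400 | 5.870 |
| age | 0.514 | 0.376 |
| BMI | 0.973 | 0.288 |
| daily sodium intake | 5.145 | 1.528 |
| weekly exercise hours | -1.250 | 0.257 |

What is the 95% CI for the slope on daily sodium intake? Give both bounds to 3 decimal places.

Read off: b = 5.145, SE = 1.528 for daily sodium intake.
df = n − k − 1 = 269 − 4 − 1 = 264.
t* = t_{0.025, 264} = 1.96899.
Margin = t* × SE = 1.96899 × 1.528 = 3.00862.
CI: 5.145 ± 3.00862 → (2.136, 8.154).

(2.136, 8.154)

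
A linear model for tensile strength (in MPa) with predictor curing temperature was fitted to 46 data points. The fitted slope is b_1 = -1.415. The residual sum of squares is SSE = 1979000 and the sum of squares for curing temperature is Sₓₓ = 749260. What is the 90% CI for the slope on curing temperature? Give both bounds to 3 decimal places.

MSE = SSE/(n − 2) = 1979000/44 = 44977.3.
SE(b_1) = √(MSE/Sₓₓ) = √(44977.3/749260) = 0.245008.
df = n − 2 = 44.
t* = t_{0.05, 44} = 1.68023.
Margin = t* × SE = 1.68023 × 0.245008 = 0.41167.
CI: -1.415 ± 0.41167 → (-1.827, -1.003).
With 90% confidence, each one-unit increase in curing temperature is associated with a change of between -1.827 and -1.003 MPa in tensile strength.

(-1.827, -1.003)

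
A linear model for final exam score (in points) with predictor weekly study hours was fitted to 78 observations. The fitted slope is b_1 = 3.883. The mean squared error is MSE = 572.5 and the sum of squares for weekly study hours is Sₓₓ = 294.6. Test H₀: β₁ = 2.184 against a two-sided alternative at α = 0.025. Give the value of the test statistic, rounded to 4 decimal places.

SE(b_1) = √(MSE/Sₓₓ) = √(572.5/294.6) = 1.39403.
t = (3.883 − 2.184) / 1.39403 = 1.2188.
df = n − 2 = 76.
Two-sided p ≈ 0.2267, which is ≥ 0.025, so fail to reject H₀.
The data are consistent with a true slope of 2.184 points per unit of weekly study hours.

t = 1.2188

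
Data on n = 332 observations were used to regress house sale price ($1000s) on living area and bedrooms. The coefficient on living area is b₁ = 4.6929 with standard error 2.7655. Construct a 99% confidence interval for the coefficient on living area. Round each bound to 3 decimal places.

(-2.472, 11.858)

df = n − k − 1 = 332 − 2 − 1 = 329.
t* = t_{0.005, 329} = 2.590855.
Margin = t* × SE = 2.590855 × 2.7655 = 7.16501.
CI: 4.6929 ± 7.16501 → (-2.472, 11.858).
With 99% confidence, each one-unit increase in living area is associated with a change of between -2.472 and 11.858 $1000s in house sale price, holding the other predictors fixed.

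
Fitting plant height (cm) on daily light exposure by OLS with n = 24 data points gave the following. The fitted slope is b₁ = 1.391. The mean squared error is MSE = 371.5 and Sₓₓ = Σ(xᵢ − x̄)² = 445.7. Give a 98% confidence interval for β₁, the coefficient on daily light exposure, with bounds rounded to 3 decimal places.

SE(b₁) = √(MSE/Sₓₓ) = √(371.5/445.7) = 0.912973.
df = n − 2 = 22.
t* = t_{0.01, 22} = 2.508325.
Margin = t* × SE = 2.508325 × 0.912973 = 2.29003.
CI: 1.391 ± 2.29003 → (-0.899, 3.681).
With 98% confidence, each one-unit increase in daily light exposure is associated with a change of between -0.899 and 3.681 cm in plant height.

(-0.899, 3.681)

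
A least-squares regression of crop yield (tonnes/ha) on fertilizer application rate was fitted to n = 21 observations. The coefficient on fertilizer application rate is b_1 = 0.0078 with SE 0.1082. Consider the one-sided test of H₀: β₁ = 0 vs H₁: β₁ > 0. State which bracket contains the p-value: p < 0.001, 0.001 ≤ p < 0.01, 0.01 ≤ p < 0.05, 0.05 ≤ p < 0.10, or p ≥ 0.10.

t = 0.0078 / 0.1082 = 0.072.
df = n − 2 = 21 − 2 = 19.
One-sided p = P(T_{19} > t) ≈ 0.4716.
So p ≥ 0.10.

p ≥ 0.10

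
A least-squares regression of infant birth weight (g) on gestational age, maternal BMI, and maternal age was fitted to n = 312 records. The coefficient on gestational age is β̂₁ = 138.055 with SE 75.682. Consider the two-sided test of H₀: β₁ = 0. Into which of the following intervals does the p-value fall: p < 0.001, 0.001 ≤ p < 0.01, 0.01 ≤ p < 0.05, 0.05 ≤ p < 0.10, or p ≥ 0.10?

0.05 ≤ p < 0.10

t = 138.055 / 75.682 = 1.824.
df = n − k − 1 = 312 − 3 − 1 = 308.
Two-sided p = 2·P(T_{308} > |t|) ≈ 0.0691.
So 0.05 ≤ p < 0.10.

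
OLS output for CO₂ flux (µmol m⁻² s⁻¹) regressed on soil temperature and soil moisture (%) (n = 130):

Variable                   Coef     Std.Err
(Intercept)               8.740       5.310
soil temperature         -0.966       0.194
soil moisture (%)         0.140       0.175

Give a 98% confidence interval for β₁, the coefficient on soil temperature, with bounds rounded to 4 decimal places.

(-1.4231, -0.5089)

Read off: b = -0.966, SE = 0.194 for soil temperature.
df = n − k − 1 = 130 − 2 − 1 = 127.
t* = t_{0.01, 127} = 2.356069.
Margin = t* × SE = 2.356069 × 0.194 = 0.457077.
CI: -0.966 ± 0.457077 → (-1.4231, -0.5089).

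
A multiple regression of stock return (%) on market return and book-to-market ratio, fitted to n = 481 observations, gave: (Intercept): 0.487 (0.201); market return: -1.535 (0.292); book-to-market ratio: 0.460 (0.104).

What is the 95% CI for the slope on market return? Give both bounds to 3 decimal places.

Read off: b = -1.535, SE = 0.292 for market return.
df = n − k − 1 = 481 − 2 − 1 = 478.
t* = t_{0.025, 478} = 1.964939.
Margin = t* × SE = 1.964939 × 0.292 = 0.57376.
CI: -1.535 ± 0.57376 → (-2.109, -0.961).

(-2.109, -0.961)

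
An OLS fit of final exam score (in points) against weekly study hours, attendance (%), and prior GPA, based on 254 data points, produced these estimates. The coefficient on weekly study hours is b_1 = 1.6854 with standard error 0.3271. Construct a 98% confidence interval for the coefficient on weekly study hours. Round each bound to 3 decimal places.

df = n − k − 1 = 254 − 3 − 1 = 250.
t* = t_{0.01, 250} = 2.341356.
Margin = t* × SE = 2.341356 × 0.3271 = 0.76586.
CI: 1.6854 ± 0.76586 → (0.920, 2.451).
With 98% confidence, each one-unit increase in weekly study hours is associated with a change of between 0.920 and 2.451 points in final exam score, holding the other predictors fixed.

(0.920, 2.451)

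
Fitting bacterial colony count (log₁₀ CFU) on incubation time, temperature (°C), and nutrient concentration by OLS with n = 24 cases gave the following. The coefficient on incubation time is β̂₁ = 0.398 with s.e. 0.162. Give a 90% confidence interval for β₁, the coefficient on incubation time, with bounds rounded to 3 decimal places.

(0.119, 0.677)

df = n − k − 1 = 24 − 3 − 1 = 20.
t* = t_{0.05, 20} = 1.724718.
Margin = t* × SE = 1.724718 × 0.162 = 0.27940.
CI: 0.398 ± 0.27940 → (0.119, 0.677).
With 90% confidence, each one-unit increase in incubation time is associated with a change of between 0.119 and 0.677 log₁₀ CFU in bacterial colony count, holding the other predictors fixed.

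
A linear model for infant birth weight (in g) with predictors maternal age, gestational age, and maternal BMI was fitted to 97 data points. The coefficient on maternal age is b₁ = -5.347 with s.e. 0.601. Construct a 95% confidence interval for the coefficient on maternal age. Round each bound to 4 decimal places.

df = n − k − 1 = 97 − 3 − 1 = 93.
t* = t_{0.025, 93} = 1.985802.
Margin = t* × SE = 1.985802 × 0.601 = 1.193467.
CI: -5.347 ± 1.193467 → (-6.5405, -4.1535).
With 95% confidence, each one-unit increase in maternal age is associated with a change of between -6.5405 and -4.1535 g in infant birth weight, holding the other predictors fixed.

(-6.5405, -4.1535)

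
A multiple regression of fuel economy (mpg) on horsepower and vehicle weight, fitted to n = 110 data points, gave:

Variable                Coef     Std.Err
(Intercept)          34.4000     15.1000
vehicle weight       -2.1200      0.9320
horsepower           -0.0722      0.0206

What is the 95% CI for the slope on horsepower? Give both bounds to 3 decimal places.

Read off: b = -0.0722, SE = 0.0206 for horsepower.
df = n − k − 1 = 110 − 2 − 1 = 107.
t* = t_{0.025, 107} = 1.982383.
Margin = t* × SE = 1.982383 × 0.0206 = 0.04084.
CI: -0.0722 ± 0.04084 → (-0.113, -0.031).

(-0.113, -0.031)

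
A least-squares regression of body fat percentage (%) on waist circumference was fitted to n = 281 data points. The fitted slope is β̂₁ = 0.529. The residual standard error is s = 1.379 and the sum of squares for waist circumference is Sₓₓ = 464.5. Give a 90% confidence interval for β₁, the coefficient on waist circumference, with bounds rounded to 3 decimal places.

SE(β̂₁) = s/√Sₓₓ = 1.379/√464.5 = 0.063984.
df = n − 2 = 279.
t* = t_{0.05, 279} = 1.650333.
Margin = t* × SE = 1.650333 × 0.063984 = 0.10559.
CI: 0.529 ± 0.10559 → (0.423, 0.635).
With 90% confidence, each one-unit increase in waist circumference is associated with a change of between 0.423 and 0.635 % in body fat percentage.

(0.423, 0.635)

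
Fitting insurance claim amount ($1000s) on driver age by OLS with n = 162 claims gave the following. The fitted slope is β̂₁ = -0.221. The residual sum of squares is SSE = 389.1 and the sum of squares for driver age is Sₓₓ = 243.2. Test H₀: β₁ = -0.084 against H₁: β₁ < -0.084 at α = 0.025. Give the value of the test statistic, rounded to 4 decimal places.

t = -1.3700

MSE = SSE/(n − 2) = 389.1/160 = 2.43188.
SE(β̂₁) = √(MSE/Sₓₓ) = √(2.43188/243.2) = 0.0999974.
t = (-0.221 − (-0.084)) / 0.0999974 = -1.3700.
df = n − 2 = 160.
One-sided p ≈ 0.0863, which is ≥ 0.025, so fail to reject H₀.
The data do not give significant evidence that the true slope on driver age is below -0.084 $1000s per unit.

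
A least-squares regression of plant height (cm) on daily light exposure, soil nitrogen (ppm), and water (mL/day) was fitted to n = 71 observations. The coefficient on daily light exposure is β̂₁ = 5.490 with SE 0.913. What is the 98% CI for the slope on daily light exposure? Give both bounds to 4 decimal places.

(3.3140, 7.6660)

df = n − k − 1 = 71 − 3 − 1 = 67.
t* = t_{0.01, 67} = 2.383302.
Margin = t* × SE = 2.383302 × 0.913 = 2.175955.
CI: 5.490 ± 2.175955 → (3.3140, 7.6660).
With 98% confidence, each one-unit increase in daily light exposure is associated with a change of between 3.3140 and 7.6660 cm in plant height, holding the other predictors fixed.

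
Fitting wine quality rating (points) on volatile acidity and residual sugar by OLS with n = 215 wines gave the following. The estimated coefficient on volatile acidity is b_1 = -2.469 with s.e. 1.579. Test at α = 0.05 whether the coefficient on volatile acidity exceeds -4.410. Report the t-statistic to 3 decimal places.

H₀: β₁ = -4.410 vs H₁: β₁ > -4.410.
t = (b_1 − β₁⁰)/SE = (-2.469 − (-4.410)) / 1.579 = 1.229.
df = n − k − 1 = 215 − 2 − 1 = 212.
One-sided p ≈ 0.1102, which is ≥ 0.05, so fail to reject H₀.
The data do not give significant evidence that the true slope on volatile acidity exceeds -4.410 points per unit, holding the other predictors fixed.

t = 1.229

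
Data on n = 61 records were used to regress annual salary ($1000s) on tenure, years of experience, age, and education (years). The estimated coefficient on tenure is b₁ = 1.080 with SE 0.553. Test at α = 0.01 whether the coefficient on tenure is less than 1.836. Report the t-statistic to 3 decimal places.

H₀: β₁ = 1.836 vs H₁: β₁ < 1.836.
t = (b₁ − β₁⁰)/SE = (1.080 − 1.836) / 0.553 = -1.367.
df = n − k − 1 = 61 − 4 − 1 = 56.
One-sided p ≈ 0.0885, which is ≥ 0.01, so fail to reject H₀.
The data do not give significant evidence that the true slope on tenure is below 1.836 $1000s per unit, holding the other predictors fixed.

t = -1.367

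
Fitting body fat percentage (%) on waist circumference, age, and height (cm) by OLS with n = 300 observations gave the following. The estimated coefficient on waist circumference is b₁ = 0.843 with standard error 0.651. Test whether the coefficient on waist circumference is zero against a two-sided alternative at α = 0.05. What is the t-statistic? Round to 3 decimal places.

t = 1.295

H₀: β₁ = 0 vs H₁: β₁ ≠ 0.
t = (b₁ − β₁⁰)/SE = 0.843 / 0.651 = 1.295.
df = n − k − 1 = 300 − 3 − 1 = 296.
Two-sided p ≈ 0.1964, which is ≥ 0.05, so fail to reject H₀.
The data do not give significant evidence of an association between waist circumference and body fat percentage, after adjusting for the other predictors.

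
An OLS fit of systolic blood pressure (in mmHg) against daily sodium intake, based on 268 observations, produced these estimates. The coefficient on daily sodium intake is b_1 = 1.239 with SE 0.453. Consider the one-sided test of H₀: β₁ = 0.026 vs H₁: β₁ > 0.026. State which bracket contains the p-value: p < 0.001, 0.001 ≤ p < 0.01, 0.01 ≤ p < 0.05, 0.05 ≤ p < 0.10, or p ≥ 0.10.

0.001 ≤ p < 0.01

t = (1.239 − 0.026) / 0.453 = 2.678.
df = n − 2 = 268 − 2 = 266.
One-sided p = P(T_{266} > t) ≈ 0.0039.
So 0.001 ≤ p < 0.01.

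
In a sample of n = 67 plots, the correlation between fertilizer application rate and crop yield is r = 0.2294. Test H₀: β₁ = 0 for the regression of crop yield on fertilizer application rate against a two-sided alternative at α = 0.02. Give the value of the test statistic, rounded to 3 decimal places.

t = 1.900

t = r·√(n − 2)/√(1 − r²) = 0.2294·√65/√0.947376 = 1.900.
df = n − 2 = 65.
Two-sided p ≈ 0.0618, which is ≥ 0.02, so fail to reject H₀.
The data do not give significant evidence of a linear association between fertilizer application rate and crop yield.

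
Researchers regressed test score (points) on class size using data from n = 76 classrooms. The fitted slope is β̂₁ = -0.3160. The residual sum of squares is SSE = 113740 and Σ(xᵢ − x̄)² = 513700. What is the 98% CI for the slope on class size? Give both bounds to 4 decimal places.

(-0.4461, -0.1859)

MSE = SSE/(n − 2) = 113740/74 = 1537.03.
SE(β̂₁) = √(MSE/Sₓₓ) = √(1537.03/513700) = 0.0546998.
df = n − 2 = 74.
t* = t_{0.01, 74} = 2.377802.
Margin = t* × SE = 2.377802 × 0.0546998 = 0.130065.
CI: -0.3160 ± 0.130065 → (-0.4461, -0.1859).
With 98% confidence, each one-unit increase in class size is associated with a change of between -0.4461 and -0.1859 points in test score.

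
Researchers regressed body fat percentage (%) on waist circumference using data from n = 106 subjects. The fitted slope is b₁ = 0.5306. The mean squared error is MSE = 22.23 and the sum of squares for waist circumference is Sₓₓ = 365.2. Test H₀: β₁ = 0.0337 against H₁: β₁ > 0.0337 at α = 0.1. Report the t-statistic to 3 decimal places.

t = 2.014

SE(b₁) = √(MSE/Sₓₓ) = √(22.23/365.2) = 0.24672.
t = (0.5306 − 0.0337) / 0.24672 = 2.014.
df = n − 2 = 104.
One-sided p ≈ 0.0233, which is < 0.1, so reject H₀.
There is evidence that the true slope on waist circumference exceeds 0.0337 % per unit.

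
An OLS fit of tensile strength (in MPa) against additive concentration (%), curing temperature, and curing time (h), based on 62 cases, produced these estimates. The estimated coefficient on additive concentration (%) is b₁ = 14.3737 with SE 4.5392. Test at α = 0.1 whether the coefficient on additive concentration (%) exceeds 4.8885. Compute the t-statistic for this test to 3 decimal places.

t = 2.090

H₀: β₁ = 4.8885 vs H₁: β₁ > 4.8885.
t = (b₁ − β₁⁰)/SE = (14.3737 − 4.8885) / 4.5392 = 2.090.
df = n − k − 1 = 62 − 3 − 1 = 58.
One-sided p ≈ 0.0205, which is < 0.1, so reject H₀.
There is evidence that the true slope on additive concentration (%) exceeds 4.8885 MPa per unit, holding the other predictors fixed.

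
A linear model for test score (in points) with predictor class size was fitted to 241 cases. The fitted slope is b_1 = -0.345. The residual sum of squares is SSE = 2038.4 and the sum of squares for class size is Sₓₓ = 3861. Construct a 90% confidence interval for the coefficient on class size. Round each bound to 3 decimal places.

MSE = SSE/(n − 2) = 2038.4/239 = 8.52887.
SE(b_1) = √(MSE/Sₓₓ) = √(8.52887/3861) = 0.0469998.
df = n − 2 = 239.
t* = t_{0.05, 239} = 1.651254.
Margin = t* × SE = 1.651254 × 0.0469998 = 0.07761.
CI: -0.345 ± 0.07761 → (-0.423, -0.267).
With 90% confidence, each one-unit increase in class size is associated with a change of between -0.423 and -0.267 points in test score.

(-0.423, -0.267)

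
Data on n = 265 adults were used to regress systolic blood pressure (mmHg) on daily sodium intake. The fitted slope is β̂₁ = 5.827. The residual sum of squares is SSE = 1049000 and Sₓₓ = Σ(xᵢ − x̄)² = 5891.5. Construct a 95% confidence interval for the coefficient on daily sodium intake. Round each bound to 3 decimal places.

(4.207, 7.447)

MSE = SSE/(n − 2) = 1049000/263 = 3988.59.
SE(β̂₁) = √(MSE/Sₓₓ) = √(3988.59/5891.5) = 0.822805.
df = n − 2 = 263.
t* = t_{0.025, 263} = 1.969025.
Margin = t* × SE = 1.969025 × 0.822805 = 1.62012.
CI: 5.827 ± 1.62012 → (4.207, 7.447).
With 95% confidence, each one-unit increase in daily sodium intake is associated with a change of between 4.207 and 7.447 mmHg in systolic blood pressure.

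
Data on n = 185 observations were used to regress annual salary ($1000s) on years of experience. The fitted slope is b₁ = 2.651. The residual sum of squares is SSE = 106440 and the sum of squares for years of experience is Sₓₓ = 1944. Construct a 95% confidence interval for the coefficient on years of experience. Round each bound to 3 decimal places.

(1.572, 3.730)

MSE = SSE/(n − 2) = 106440/183 = 581.639.
SE(b₁) = √(MSE/Sₓₓ) = √(581.639/1944) = 0.546989.
df = n − 2 = 183.
t* = t_{0.025, 183} = 1.973012.
Margin = t* × SE = 1.973012 × 0.546989 = 1.07922.
CI: 2.651 ± 1.07922 → (1.572, 3.730).
With 95% confidence, each one-unit increase in years of experience is associated with a change of between 1.572 and 3.730 $1000s in annual salary.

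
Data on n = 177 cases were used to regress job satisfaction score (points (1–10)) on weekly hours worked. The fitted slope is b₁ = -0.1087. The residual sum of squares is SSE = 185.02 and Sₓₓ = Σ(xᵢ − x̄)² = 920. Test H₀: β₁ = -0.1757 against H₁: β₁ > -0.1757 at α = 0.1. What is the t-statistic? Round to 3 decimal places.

MSE = SSE/(n − 2) = 185.02/175 = 1.05726.
SE(b₁) = √(MSE/Sₓₓ) = √(1.05726/920) = 0.0338997.
t = (-0.1087 − (-0.1757)) / 0.0338997 = 1.976.
df = n − 2 = 175.
One-sided p ≈ 0.0248, which is < 0.1, so reject H₀.
There is evidence that the true slope on weekly hours worked exceeds -0.1757 points (1–10) per unit.

t = 1.976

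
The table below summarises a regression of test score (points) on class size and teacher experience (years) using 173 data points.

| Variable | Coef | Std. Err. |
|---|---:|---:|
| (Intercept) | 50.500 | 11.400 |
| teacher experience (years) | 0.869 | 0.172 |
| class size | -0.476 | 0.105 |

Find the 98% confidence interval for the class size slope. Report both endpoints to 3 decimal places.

Read off: b = -0.476, SE = 0.105 for class size.
df = n − k − 1 = 173 − 2 − 1 = 170.
t* = t_{0.01, 170} = 2.348483.
Margin = t* × SE = 2.348483 × 0.105 = 0.24659.
CI: -0.476 ± 0.24659 → (-0.723, -0.229).

(-0.723, -0.229)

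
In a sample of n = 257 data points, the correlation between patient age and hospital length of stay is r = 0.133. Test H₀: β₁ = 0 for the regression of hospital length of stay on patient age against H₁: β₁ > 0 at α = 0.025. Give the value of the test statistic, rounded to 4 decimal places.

t = r·√(n − 2)/√(1 − r²) = 0.133·√255/√0.982311 = 2.1429.
df = n − 2 = 255.
One-sided p ≈ 0.0165, which is < 0.025, so reject H₀.
There is evidence of a linear association between patient age and hospital length of stay.

t = 2.1429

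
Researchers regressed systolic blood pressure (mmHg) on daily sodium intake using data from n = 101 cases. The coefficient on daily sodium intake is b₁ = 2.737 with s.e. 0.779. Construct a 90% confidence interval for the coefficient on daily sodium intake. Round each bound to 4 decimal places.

df = n − 2 = 101 − 2 = 99.
t* = t_{0.05, 99} = 1.660391.
Margin = t* × SE = 1.660391 × 0.779 = 1.293445.
CI: 2.737 ± 1.293445 → (1.4436, 4.0304).
With 90% confidence, each one-unit increase in daily sodium intake is associated with a change of between 1.4436 and 4.0304 mmHg in systolic blood pressure.

(1.4436, 4.0304)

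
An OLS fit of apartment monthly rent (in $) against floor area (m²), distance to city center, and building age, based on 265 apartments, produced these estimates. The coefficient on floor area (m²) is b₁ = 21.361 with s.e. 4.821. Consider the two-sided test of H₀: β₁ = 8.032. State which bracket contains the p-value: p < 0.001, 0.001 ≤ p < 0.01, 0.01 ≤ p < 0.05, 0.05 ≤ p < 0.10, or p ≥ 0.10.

t = (21.361 − 8.032) / 4.821 = 2.765.
df = n − k − 1 = 265 − 3 − 1 = 261.
Two-sided p = 2·P(T_{261} > |t|) ≈ 0.0061.
So 0.001 ≤ p < 0.01.

0.001 ≤ p < 0.01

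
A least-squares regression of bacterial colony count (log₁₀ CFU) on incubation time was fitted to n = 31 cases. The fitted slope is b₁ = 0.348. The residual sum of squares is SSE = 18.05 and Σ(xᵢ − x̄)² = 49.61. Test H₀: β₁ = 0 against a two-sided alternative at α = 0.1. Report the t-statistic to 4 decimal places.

MSE = SSE/(n − 2) = 18.05/29 = 0.622414.
SE(b₁) = √(MSE/Sₓₓ) = √(0.622414/49.61) = 0.11201.
t = 0.348 / 0.11201 = 3.1069.
df = n − 2 = 29.
Two-sided p ≈ 0.0042, which is < 0.1, so reject H₀.
There is evidence that incubation time is associated with bacterial colony count.

t = 3.1069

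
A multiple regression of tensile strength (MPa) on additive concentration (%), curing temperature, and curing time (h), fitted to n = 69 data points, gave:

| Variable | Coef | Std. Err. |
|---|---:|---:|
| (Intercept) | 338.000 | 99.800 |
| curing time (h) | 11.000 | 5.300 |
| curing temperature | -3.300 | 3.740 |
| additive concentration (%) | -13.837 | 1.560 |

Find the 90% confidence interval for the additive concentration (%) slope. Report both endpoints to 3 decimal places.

Read off: b = -13.837, SE = 1.560 for additive concentration (%).
df = n − k − 1 = 69 − 3 − 1 = 65.
t* = t_{0.05, 65} = 1.668636.
Margin = t* × SE = 1.668636 × 1.560 = 2.60307.
CI: -13.837 ± 2.60307 → (-16.440, -11.234).

(-16.440, -11.234)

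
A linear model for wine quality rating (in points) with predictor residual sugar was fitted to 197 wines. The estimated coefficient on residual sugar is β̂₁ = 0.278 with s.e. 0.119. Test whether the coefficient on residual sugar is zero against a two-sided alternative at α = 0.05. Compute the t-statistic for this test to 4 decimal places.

t = 2.3361

H₀: β₁ = 0 vs H₁: β₁ ≠ 0.
t = (β̂₁ − β₁⁰)/SE = 0.278 / 0.119 = 2.3361.
df = n − 2 = 197 − 2 = 195.
Two-sided p ≈ 0.0205, which is < 0.05, so reject H₀.
There is evidence that residual sugar is associated with wine quality rating.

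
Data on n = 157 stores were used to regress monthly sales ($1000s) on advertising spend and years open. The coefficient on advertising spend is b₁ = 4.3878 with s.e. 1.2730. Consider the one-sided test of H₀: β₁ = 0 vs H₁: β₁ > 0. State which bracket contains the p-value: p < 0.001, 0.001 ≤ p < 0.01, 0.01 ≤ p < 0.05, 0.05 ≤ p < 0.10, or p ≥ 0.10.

t = 4.3878 / 1.2730 = 3.447.
df = n − k − 1 = 157 − 2 − 1 = 154.
One-sided p = P(T_{154} > t) ≈ 0.0004.
So p < 0.001.

p < 0.001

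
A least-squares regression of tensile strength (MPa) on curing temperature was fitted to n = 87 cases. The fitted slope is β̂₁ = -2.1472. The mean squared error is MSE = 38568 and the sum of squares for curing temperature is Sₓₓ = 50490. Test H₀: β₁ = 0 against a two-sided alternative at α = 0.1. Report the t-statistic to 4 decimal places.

t = -2.4568

SE(β̂₁) = √(MSE/Sₓₓ) = √(38568/50490) = 0.873999.
t = -2.1472 / 0.873999 = -2.4568.
df = n − 2 = 85.
Two-sided p ≈ 0.0161, which is < 0.1, so reject H₀.
There is evidence that curing temperature is associated with tensile strength.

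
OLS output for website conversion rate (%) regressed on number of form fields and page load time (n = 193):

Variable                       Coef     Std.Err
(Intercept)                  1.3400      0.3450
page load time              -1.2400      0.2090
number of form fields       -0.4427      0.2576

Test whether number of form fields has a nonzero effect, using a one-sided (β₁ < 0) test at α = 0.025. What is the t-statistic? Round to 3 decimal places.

Read off: b = -0.4427, SE = 0.2576 for number of form fields.
H₀: β₁ = 0 vs H₁: β₁ < 0.
t = -0.4427 / 0.2576 = -1.719.
df = n − k − 1 = 193 − 2 − 1 = 190.
One-sided p ≈ 0.0437, which is ≥ 0.025, so fail to reject H₀.
The data do not give significant evidence that the true slope on number of form fields is negative, holding the other predictors fixed.

t = -1.719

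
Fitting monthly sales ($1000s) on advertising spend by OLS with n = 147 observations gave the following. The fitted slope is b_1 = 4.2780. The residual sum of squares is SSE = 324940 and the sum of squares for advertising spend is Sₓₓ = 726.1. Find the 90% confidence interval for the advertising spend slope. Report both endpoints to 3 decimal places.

MSE = SSE/(n − 2) = 324940/145 = 2240.97.
SE(b_1) = √(MSE/Sₓₓ) = √(2240.97/726.1) = 1.75679.
df = n − 2 = 145.
t* = t_{0.05, 145} = 1.65543.
Margin = t* × SE = 1.65543 × 1.75679 = 2.90824.
CI: 4.2780 ± 2.90824 → (1.370, 7.186).
With 90% confidence, each one-unit increase in advertising spend is associated with a change of between 1.370 and 7.186 $1000s in monthly sales.

(1.370, 7.186)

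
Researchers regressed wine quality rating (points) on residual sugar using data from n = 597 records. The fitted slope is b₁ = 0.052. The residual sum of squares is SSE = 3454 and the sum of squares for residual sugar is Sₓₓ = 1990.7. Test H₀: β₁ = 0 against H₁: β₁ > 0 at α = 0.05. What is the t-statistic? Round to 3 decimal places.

t = 0.963

MSE = SSE/(n − 2) = 3454/595 = 5.80504.
SE(b₁) = √(MSE/Sₓₓ) = √(5.80504/1990.7) = 0.0540007.
t = 0.052 / 0.0540007 = 0.963.
df = n − 2 = 595.
One-sided p ≈ 0.1680, which is ≥ 0.05, so fail to reject H₀.
The data do not give significant evidence that the true slope on residual sugar is positive.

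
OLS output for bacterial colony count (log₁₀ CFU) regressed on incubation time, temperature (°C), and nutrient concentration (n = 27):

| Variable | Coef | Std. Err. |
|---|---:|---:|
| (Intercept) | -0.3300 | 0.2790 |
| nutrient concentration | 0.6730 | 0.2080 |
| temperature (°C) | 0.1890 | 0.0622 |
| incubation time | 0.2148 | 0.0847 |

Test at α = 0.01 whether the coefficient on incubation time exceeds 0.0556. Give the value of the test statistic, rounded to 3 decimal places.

Read off: b = 0.2148, SE = 0.0847 for incubation time.
H₀: β₁ = 0.0556 vs H₁: β₁ > 0.0556.
t = (0.2148 − 0.0556) / 0.0847 = 1.880.
df = n − k − 1 = 27 − 3 − 1 = 23.
One-sided p ≈ 0.0364, which is ≥ 0.01, so fail to reject H₀.
The data do not give significant evidence that the true slope on incubation time exceeds 0.0556 log₁₀ CFU per unit, holding the other predictors fixed.

t = 1.880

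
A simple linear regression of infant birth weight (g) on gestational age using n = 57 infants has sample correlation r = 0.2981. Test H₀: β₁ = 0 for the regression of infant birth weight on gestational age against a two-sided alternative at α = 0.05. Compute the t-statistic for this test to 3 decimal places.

t = 2.316

t = r·√(n − 2)/√(1 − r²) = 0.2981·√55/√0.911136 = 2.316.
df = n − 2 = 55.
Two-sided p ≈ 0.0243, which is < 0.05, so reject H₀.
There is evidence of a linear association between gestational age and infant birth weight.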